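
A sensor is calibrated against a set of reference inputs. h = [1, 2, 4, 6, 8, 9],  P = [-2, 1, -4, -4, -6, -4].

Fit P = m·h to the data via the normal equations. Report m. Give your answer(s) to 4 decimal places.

With design matrix X, XᵀX = [[202]] and XᵀP = [-124]ᵀ.
Hence m = -124 / 202 ≈ -0.613861.

m = -0.6139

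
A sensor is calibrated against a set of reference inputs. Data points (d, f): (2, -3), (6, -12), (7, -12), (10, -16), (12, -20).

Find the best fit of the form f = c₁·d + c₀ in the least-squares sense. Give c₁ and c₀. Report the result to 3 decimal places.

c₁ = -1.618, c₀ = -0.625

Forming MᵀM = [[333, 37]; [37, 5]] and Mᵀf = [-562, -63]ᵀ gives MᵀM·[c₁, c₀]ᵀ = Mᵀf.
Determinant 333·5 − 37² = 296.
c₁ = ((-562)·5 − 37·(-63))/296 = -479/296; c₀ = (333·(-63) − 37·(-562))/296 = -5/8.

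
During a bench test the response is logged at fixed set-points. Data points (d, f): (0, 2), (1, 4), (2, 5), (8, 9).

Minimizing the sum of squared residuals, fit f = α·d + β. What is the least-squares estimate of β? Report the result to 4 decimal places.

β = 2.8000

The normal equations are: 69·α + 11·β = 86;  11·α + 4·β = 20.
(Σd·d = 69, Σd = 11, Σ1 = 4, Σd·f = 86, Σf = 20.)
Eliminating β: 4·(row 1) − 11·(row 2) gives 155·α = 4·86 − 11·20 = 124, so α = 4/5.
Then β = (20 − 11·(4/5))/4 = 14/5.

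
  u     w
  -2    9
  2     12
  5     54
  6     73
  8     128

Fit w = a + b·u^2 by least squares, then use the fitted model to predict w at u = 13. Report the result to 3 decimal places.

ŵ = 333.762

From the data, Σ1 = 5, Σu^2 = 133, Σu^2·u^2 = 6049.
For Mᵀw: Σw = 276, Σu^2·w = 12254.
So MᵀM·[a, b]ᵀ = Mᵀw: [[5, 133]; [133, 6049]]·[a, b]ᵀ = [276, 12254]ᵀ.
Δ = 5·6049 − 133² = 12556.
a = (276·6049 − 133·12254)/12556 = 19871/6278; b = (5·12254 − 133·276)/12556 = 12281/6278.
At u = 13: ŵ = (19871/6278)·(1) + (12281/6278)·(169) = 1047680/3139.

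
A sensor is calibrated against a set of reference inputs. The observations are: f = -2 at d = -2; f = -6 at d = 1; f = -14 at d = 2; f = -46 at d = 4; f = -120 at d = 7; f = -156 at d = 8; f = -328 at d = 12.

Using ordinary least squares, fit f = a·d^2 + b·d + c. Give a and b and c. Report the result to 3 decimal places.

a = -2.007, b = -3.230, c = -0.368

Setting ∂/∂a … = 0 gives: 27522·a + 2648·b + 282·c = -63902;  2648·a + 282·b + 32·c = -6238;  282·a + 32·b + 7·c = -672.
Solving the 3×3 system (Gaussian elimination) gives a = -1218377/606977, b = -1960655/606977, c = -223610/606977.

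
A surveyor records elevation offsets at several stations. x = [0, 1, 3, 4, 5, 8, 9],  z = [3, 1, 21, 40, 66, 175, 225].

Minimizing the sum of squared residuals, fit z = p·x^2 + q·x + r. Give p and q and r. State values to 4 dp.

Normal-equation sums: Σx^2·x^2 = 11620, Σx^2·x = 1458, Σx^2 = 196, Σx·x = 196, Σx = 30, Σ1 = 7.
And Σx^2·z = 31905, Σx·z = 3979, Σz = 531.
Normal equations: [[11620, 1458, 196]; [1458, 196, 30]; [196, 30, 7]]·[p, q, r]ᵀ = [31905, 3979, 531]ᵀ.
Row-reducing yields p = 16025/5258, q = -14053/5258, r = 472/239.

p = 3.0477, q = -2.6727, r = 1.9749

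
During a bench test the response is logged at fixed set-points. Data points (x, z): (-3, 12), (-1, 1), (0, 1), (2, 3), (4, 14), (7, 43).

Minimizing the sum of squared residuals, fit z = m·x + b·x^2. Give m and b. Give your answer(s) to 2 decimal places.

m = -0.75, b = 1.00

AᵀA·[m, b]ᵀ = Aᵀz reads: 79·m + 387·b = 326;  387·m + 2755·b = 2452.
Eliminating b: 2755·(row 1) − 387·(row 2) gives 67876·m = 2755·326 − 387·2452 = -50794, so m = -25397/33938.
Then b = (2452 − 387·(-25397/33938))/2755 = 33773/33938.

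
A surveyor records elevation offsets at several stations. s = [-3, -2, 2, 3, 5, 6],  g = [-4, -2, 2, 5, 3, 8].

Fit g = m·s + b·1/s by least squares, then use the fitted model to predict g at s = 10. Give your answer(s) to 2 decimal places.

ĝ = 10.99

The normal system AᵀA·[m, b]ᵀ = Aᵀg is [[87, 6]; [6, 79/100]]·[m, b]ᵀ = [98, 104/15]ᵀ.
Δ = 87·(79/100) − 6² = 3273/100.
m = (98·(79/100) − 6·(104/15))/(3273/100) = 1194/1091; b = (87·(104/15) − 6·98)/(3273/100) = 1520/3273.
At s = 10: ĝ = (1194/1091)·(10) + (1520/3273)·(1/10) = 35972/3273.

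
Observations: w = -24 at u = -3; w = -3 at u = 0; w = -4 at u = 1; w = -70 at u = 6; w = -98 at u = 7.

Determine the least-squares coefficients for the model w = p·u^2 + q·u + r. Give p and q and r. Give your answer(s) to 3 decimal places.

MᵀM·[p, q, r]ᵀ = Mᵀw reads: 3779·p + 533·q + 95·r = -7542;  533·p + 95·q + 11·r = -1038;  95·p + 11·q + 5·r = -199.
(Σu^2·u^2 = 3779, Σu^2·u = 533, Σu^2 = 95, Σu·u = 95, Σu = 11, Σ1 = 5, Σu^2·w = -7542, Σu·w = -1038, Σw = -199.)
Inverting the 3×3 Gram matrix, [p, q, r]ᵀ = [-59845/28986, 28141/28986, -13083/4831]ᵀ.

p = -2.065, q = 0.971, r = -2.708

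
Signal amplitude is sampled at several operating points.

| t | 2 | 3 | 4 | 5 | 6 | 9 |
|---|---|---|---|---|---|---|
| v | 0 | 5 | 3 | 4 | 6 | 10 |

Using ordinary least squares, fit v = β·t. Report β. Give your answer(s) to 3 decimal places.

Compute the Gram sums: Σt·t = 171.
Right-hand side: Σt·v = 173.
So AᵀA·[β]ᵀ = Aᵀv: [[171]]·[β]ᵀ = [173]ᵀ.
Hence β = 173 / 171 ≈ 1.0117.

β = 1.012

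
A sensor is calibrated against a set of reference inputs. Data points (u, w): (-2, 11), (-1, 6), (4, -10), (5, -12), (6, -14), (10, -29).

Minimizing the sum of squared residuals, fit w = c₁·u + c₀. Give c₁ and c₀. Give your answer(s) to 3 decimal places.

c₁ = -3.217, c₀ = 3.796

With design matrix A, AᵀA = [[182, 22]; [22, 6]] and Aᵀw = [-502, -48]ᵀ.
Determinant 182·6 − 22² = 608.
c₁ = ((-502)·6 − 22·(-48))/608 = -489/152; c₀ = (182·(-48) − 22·(-502))/608 = 577/152.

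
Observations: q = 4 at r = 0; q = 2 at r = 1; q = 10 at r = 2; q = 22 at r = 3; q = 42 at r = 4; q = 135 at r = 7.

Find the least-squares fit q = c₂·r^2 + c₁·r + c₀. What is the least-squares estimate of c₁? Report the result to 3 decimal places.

c₁ = -2.964

Forming AᵀA = [[2755, 443, 79]; [443, 79, 17]; [79, 17, 6]] and Aᵀq = [7527, 1201, 215]ᵀ gives AᵀA·[c₂, c₁, c₀]ᵀ = Aᵀq.
Solving the 3×3 system (Gaussian elimination) gives c₂ = 823/264, c₁ = -3913/1320, c₀ = 701/220.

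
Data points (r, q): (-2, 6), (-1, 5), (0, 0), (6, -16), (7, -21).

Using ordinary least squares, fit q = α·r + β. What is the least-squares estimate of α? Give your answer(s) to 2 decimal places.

Entries of XᵀX: Σr·r = 90, Σr = 10, Σ1 = 5.
Right-hand side: Σr·q = -260, Σq = -26.
So XᵀX·[α, β]ᵀ = Xᵀq: [[90, 10]; [10, 5]]·[α, β]ᵀ = [-260, -26]ᵀ.
Eliminating β: 5·(row 1) − 10·(row 2) gives 350·α = 5·(-260) − 10·(-26) = -1040, so α = -104/35.
Then β = ((-26) − 10·(-104/35))/5 = 26/35.

α = -2.97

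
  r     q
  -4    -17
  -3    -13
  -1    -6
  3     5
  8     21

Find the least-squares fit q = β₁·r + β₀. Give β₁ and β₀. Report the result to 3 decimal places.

Forming MᵀM = [[99, 3]; [3, 5]] and Mᵀq = [296, -10]ᵀ gives MᵀM·[β₁, β₀]ᵀ = Mᵀq.
Eliminating β₀: 5·(row 1) − 3·(row 2) gives 486·β₁ = 5·296 − 3·(-10) = 1510, so β₁ = 755/243.
Then β₀ = ((-10) − 3·(755/243))/5 = -313/81.

β₁ = 3.107, β₀ = -3.864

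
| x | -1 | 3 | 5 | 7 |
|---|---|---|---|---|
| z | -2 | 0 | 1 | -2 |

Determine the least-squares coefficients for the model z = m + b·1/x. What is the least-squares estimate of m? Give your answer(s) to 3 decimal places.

From the data, Σ1 = 4, Σ1/x = -34/105, Σ1/x·1/x = 12916/11025.
And Σz = -3, Σ1/x·z = 67/35.
AᵀA·[m, b]ᵀ = Aᵀz becomes [[4, -34/105]; [-34/105, 12916/11025]]·[m, b]ᵀ = [-3, 67/35]ᵀ.
Δ = 4·(12916/11025) − (-34/105)² = 5612/1225.
m = ((-3)·(12916/11025) − (-34/105)·(67/35))/(5612/1225) = -1773/2806; b = (4·(67/35) − (-34/105)·(-3))/(5612/1225) = 4095/2806.

m = -0.632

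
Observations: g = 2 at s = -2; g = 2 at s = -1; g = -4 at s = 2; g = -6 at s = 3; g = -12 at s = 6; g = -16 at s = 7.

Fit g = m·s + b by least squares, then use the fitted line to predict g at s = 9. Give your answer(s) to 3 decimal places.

ĝ = -18.667

Sums needed: Σs·s = 103, Σs = 15, Σ1 = 6.
For Mᵀg: Σs·g = -216, Σg = -34.
So MᵀM·[m, b]ᵀ = Mᵀg: [[103, 15]; [15, 6]]·[m, b]ᵀ = [-216, -34]ᵀ.
Determinant 103·6 − 15² = 393.
m = ((-216)·6 − 15·(-34))/393 = -2; b = (103·(-34) − 15·(-216))/393 = -2/3.
At s = 9: ĝ = (-2)·(9) + (-2/3)·(1) = -56/3.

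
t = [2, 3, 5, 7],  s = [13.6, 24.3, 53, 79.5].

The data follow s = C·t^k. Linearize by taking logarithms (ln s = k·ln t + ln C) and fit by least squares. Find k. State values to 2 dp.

k = 1.43

Linearized form: ln s = k·ln t + ln C. From the 4 transformed points,
AᵀA = [[8.0643, 5.3471]; [5.3471, 4]], rhs = [20.2190, 14.1466]ᵀ  (here Σln t = 5.3471, Σ(ln t)² = 8.0643, Σln s = 14.1466, Σln t·ln s = 20.2190).
Solving (det = 3.6655): k = 1.42758, ln C = 1.62830.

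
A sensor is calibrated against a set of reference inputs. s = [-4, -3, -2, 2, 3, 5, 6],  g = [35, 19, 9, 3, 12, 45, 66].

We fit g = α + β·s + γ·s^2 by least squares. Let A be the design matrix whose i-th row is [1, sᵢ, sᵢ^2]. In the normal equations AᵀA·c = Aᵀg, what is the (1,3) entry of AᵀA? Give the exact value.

103

Row 1 ↔ basis 1, column 3 ↔ basis s^2, so (AᵀA)_{1,3} = Σᵢ s^2 = (1)·(16) + (1)·(9) + (1)·(4) + (1)·(4) + (1)·(9) + (1)·(25) + (1)·(36) = 103.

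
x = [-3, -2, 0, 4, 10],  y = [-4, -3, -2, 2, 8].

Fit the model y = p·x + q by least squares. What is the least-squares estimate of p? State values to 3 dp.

Sums needed: Σx·x = 129, Σx = 9, Σ1 = 5.
And Σx·y = 106, Σy = 1.
AᵀA·[p, q]ᵀ = Aᵀy becomes [[129, 9]; [9, 5]]·[p, q]ᵀ = [106, 1]ᵀ.
Determinant 129·5 − 9² = 564.
p = (106·5 − 9·1)/564 = 521/564; q = (129·1 − 9·106)/564 = -275/188.

p = 0.924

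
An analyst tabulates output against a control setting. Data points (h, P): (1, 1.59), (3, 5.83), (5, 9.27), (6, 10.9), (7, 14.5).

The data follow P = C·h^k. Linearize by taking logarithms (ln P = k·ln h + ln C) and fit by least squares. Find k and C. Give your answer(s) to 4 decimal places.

With ln Pᵢ as the transformed response and ln hᵢ as the regressor:
AᵀA = [[10.7942, 6.4457]; [6.4457, 5]], rhs = [15.0045, 9.5164]ᵀ  (here Σln h = 6.4457, Σ(ln h)² = 10.7942, Σln P = 9.5164, Σln h·ln P = 15.0045).
Slope k = (n·Σln h·ln P − Σln h·Σln P)/(n·Σ(ln h)² − (Σln h)²) = (5·15.0045 − 6.4457·9.5164)/12.4237 = 1.10128; ln C = (Σln P − k·Σln h)/n = 0.48357, so C = exp(0.48357) = 1.62186.

k = 1.1013, C = 1.6219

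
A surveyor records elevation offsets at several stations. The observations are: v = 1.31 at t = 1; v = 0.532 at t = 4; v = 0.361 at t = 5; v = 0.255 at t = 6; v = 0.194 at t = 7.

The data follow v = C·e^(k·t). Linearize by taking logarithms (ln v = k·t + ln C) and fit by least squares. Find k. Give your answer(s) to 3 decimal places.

k = -0.323

Linearized form: ln v = k·t + ln C. From the 5 transformed points,
AᵀA = [[127.0000, 23.0000]; [23.0000, 5]], rhs = [-27.0270, -4.3864]ᵀ  (here Σt = 23.0000, Σ(t)² = 127.0000, Σln v = -4.3864, Σt·ln v = -27.0270).
Solving (det = 106.0000): k = -0.32310, ln C = 0.60901.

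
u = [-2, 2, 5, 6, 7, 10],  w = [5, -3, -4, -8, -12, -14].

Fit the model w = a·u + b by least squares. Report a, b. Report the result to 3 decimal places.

a = -1.603, b = 1.481

Normal-equation sums: Σu·u = 218, Σu = 28, Σ1 = 6.
Right-hand side: Σu·w = -308, Σw = -36.
So XᵀX·[a, b]ᵀ = Xᵀw: [[218, 28]; [28, 6]]·[a, b]ᵀ = [-308, -36]ᵀ.
Δ = 218·6 − 28² = 524.
a = ((-308)·6 − 28·(-36))/524 = -210/131; b = (218·(-36) − 28·(-308))/524 = 194/131.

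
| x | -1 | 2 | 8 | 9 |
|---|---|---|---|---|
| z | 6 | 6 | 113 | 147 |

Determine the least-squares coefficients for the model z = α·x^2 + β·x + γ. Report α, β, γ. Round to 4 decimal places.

α = 2.0299, β = -2.2340, γ = 1.9309

Sums needed: Σx^2·x^2 = 10674, Σx^2·x = 1248, Σx^2 = 150, Σx·x = 150, Σx = 18, Σ1 = 4.
Right-hand side: Σx^2·z = 19169, Σx·z = 2233, Σz = 272.
Normal equations: [[10674, 1248, 150]; [1248, 150, 18]; [150, 18, 4]]·[α, β, γ]ᵀ = [19169, 2233, 272]ᵀ.
Row-reducing yields α = 3392/1671, β = -3733/1671, γ = 2151/1114.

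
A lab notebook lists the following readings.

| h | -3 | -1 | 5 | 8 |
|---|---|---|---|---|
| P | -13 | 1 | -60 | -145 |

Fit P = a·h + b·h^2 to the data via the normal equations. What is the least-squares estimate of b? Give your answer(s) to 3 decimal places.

b = -2.033

The normal equations are: 99·a + 609·b = -1422;  609·a + 4803·b = -10896.
(Σh·h = 99, Σh·h^2 = 609, Σh^2·h^2 = 4803, Σh·P = -1422, Σh^2·P = -10896.)
Eliminating b: 4803·(row 1) − 609·(row 2) gives 104616·a = 4803·(-1422) − 609·(-10896) = -194202, so a = -10789/5812.
Then b = ((-10896) − 609·(-10789/5812))/4803 = -11817/5812.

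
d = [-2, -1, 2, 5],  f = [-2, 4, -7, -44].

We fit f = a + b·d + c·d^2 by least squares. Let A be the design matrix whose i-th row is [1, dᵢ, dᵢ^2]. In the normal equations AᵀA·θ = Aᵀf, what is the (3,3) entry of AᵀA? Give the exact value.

658

Row 3 ↔ basis d^2, column 3 ↔ basis d^2, so (AᵀA)_{3,3} = Σᵢ (d^2)·(d^2) = (4)·(4) + (1)·(1) + (4)·(4) + (25)·(25) = 658.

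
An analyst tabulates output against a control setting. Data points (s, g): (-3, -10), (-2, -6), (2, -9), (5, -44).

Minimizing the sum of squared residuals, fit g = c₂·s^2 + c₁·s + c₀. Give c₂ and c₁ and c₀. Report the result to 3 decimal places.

c₂ = -1.458, c₁ = -1.201, c₀ = -1.340

Entries of AᵀA: Σs^2·s^2 = 738, Σs^2·s = 98, Σs^2 = 42, Σs·s = 42, Σs = 2, Σ1 = 4.
Right-hand side: Σs^2·g = -1250, Σs·g = -196, Σg = -69.
So AᵀA·[c₂, c₁, c₀]ᵀ = Aᵀg: [[738, 98, 42]; [98, 42, 2]; [42, 2, 4]]·[c₂, c₁, c₀]ᵀ = [-1250, -196, -69]ᵀ.
Row-reducing yields c₂ = -4555/3124, c₁ = -341/284, c₀ = -2093/1562.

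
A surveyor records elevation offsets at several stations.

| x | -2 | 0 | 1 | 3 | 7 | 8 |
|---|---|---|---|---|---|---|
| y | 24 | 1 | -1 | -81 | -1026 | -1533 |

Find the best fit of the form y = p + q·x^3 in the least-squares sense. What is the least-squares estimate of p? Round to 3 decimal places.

From the data, Σ1 = 6, Σx^3 = 875, Σx^3·x^3 = 380587.
Moment sums: Σy = -2616, Σx^3·y = -1139194.
So AᵀA·[p, q]ᵀ = Aᵀy: [[6, 875]; [875, 380587]]·[p, q]ᵀ = [-2616, -1139194]ᵀ.
det = 6·380587 − 875² = 1517897.
p = ((-2616)·380587 − 875·(-1139194))/1517897 = 1179158/1517897; q = (6·(-1139194) − 875·(-2616))/1517897 = -4546164/1517897.

p = 0.777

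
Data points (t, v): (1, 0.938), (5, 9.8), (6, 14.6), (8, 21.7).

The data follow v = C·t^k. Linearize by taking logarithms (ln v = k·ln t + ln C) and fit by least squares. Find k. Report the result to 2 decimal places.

k = 1.51

Taking logs, ln v = k·ln t + ln C, so regress ln v on ln t.
Σln t = 5.4806, Σ(ln t)² = 10.1248, Σln v = 7.9767, Σln t·ln v = 14.8762.
Normal system: [[10.1248, 5.4806]; [5.4806, 4]]·[k, ln C]ᵀ = [14.8762, 7.9767]ᵀ.
Slope k = (n·Σln t·ln v − Σln t·Σln v)/(n·Σ(ln t)² − (Σln t)²) = (4·14.8762 − 5.4806·7.9767)/10.4617 = 1.50906; ln C = (Σln v − k·Σln t)/n = -0.07347.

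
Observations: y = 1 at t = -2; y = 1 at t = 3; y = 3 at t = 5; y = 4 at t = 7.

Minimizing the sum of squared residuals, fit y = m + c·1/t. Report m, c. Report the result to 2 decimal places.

m = 2.19, c = 1.47

Normal-equation sums: Σ1 = 4, Σ1/t = 37/210, Σ1/t·1/t = 18589/44100.
Right-hand side: Σy = 9, Σ1/t·y = 211/210.
Normal equations: [[4, 37/210]; [37/210, 18589/44100]]·[m, c]ᵀ = [9, 211/210]ᵀ.
Eliminating c: (18589/44100)·(row 1) − (37/210)·(row 2) gives (24329/14700)·m = (18589/44100)·9 − (37/210)·(211/210) = 79747/22050, so m = 159494/72987.
Then c = ((211/210) − (37/210)·(159494/72987))/(18589/44100) = 35770/24329.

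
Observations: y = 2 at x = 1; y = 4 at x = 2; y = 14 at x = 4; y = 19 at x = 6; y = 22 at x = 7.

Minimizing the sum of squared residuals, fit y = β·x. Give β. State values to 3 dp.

Compute the Gram sums: Σx·x = 106.
And Σx·y = 334.
Normal equations: [[106]]·[β]ᵀ = [334]ᵀ.
β = 334/106 = 3.15094.

β = 3.151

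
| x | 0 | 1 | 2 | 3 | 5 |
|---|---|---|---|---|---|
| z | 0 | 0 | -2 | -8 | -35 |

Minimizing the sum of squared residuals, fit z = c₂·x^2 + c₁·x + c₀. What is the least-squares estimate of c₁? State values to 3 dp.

c₁ = 3.434

With design matrix M, MᵀM = [[723, 161, 39]; [161, 39, 11]; [39, 11, 5]] and Mᵀz = [-955, -203, -45]ᵀ.
Inverting the 3×3 Gram matrix, [c₂, c₁, c₀]ᵀ = [-1398/679, 2332/679, -337/679]ᵀ.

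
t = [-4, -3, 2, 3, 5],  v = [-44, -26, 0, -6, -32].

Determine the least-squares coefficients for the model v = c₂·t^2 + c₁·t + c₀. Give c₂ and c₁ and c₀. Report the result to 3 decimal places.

Setting ∂/∂c₂ … = 0 gives: 1059·c₂ + 69·c₁ + 63·c₀ = -1792;  69·c₂ + 63·c₁ + 3·c₀ = 76;  63·c₂ + 3·c₁ + 5·c₀ = -108.
Solving the 3×3 system (Gaussian elimination) gives c₂ = -12826/6357, c₁ = 1628/489, c₀ = 3866/2119.

c₂ = -2.018, c₁ = 3.329, c₀ = 1.824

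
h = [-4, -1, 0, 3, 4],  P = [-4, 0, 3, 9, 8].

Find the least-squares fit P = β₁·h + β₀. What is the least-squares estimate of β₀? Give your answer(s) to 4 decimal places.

The normal equations are: 42·β₁ + 2·β₀ = 75;  2·β₁ + 5·β₀ = 16.
(Σh·h = 42, Σh = 2, Σ1 = 5, Σh·P = 75, ΣP = 16.)
Determinant 42·5 − 2² = 206.
β₁ = (75·5 − 2·16)/206 = 343/206; β₀ = (42·16 − 2·75)/206 = 261/103.

β₀ = 2.5340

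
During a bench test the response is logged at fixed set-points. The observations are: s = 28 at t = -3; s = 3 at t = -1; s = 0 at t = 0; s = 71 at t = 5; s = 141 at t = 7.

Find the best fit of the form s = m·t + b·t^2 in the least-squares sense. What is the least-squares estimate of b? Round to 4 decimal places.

b = 2.9446

From the data, Σt·t = 84, Σt·t^2 = 440, Σt^2·t^2 = 3108.
And Σt·s = 1255, Σt^2·s = 8939.
AᵀA·[m, b]ᵀ = Aᵀs becomes [[84, 440]; [440, 3108]]·[m, b]ᵀ = [1255, 8939]ᵀ.
det = 84·3108 − 440² = 67472.
m = (1255·3108 − 440·8939)/67472 = -8155/16868; b = (84·8939 − 440·1255)/67472 = 49669/16868.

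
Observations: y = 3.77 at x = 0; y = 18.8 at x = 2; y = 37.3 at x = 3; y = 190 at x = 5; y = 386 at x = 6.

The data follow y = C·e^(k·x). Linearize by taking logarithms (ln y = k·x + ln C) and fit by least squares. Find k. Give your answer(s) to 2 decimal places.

With ln yᵢ as the transformed response and xᵢ as the regressor:
AᵀA = [[74.0000, 16.0000]; [16.0000, 5]], rhs = [78.6948, 19.0828]ᵀ  (here Σx = 16.0000, Σ(x)² = 74.0000, Σln y = 19.0828, Σx·ln y = 78.6948).
Solving (det = 114.0000): k = 0.77324, ln C = 1.34218.

k = 0.77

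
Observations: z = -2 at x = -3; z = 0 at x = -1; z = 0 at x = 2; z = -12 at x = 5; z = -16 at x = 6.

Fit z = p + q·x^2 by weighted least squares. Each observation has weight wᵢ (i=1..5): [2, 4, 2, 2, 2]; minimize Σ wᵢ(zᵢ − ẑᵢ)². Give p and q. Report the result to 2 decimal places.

Compute the Gram sums: Σwᵢ·1 = 12, Σwᵢ·x^2 = 152, Σwᵢ·x^2·x^2 = 4040.
For AᵀWz: Σwᵢ·z = -60, Σwᵢ·x^2·z = -1788.
Δ = 12·4040 − 152² = 25376.
p = ((-60)·4040 − 152·(-1788))/25376 = 918/793; q = (12·(-1788) − 152·(-60))/25376 = -771/1586.

p = 1.16, q = -0.49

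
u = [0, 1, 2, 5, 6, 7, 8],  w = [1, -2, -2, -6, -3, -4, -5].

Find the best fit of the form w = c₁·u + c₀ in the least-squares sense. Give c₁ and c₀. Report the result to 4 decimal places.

c₁ = -0.5947, c₀ = -0.5364

Entries of AᵀA: Σu·u = 179, Σu = 29, Σ1 = 7.
For Aᵀw: Σu·w = -122, Σw = -21.
det = 179·7 − 29² = 412.
c₁ = ((-122)·7 − 29·(-21))/412 = -245/412; c₀ = (179·(-21) − 29·(-122))/412 = -221/412.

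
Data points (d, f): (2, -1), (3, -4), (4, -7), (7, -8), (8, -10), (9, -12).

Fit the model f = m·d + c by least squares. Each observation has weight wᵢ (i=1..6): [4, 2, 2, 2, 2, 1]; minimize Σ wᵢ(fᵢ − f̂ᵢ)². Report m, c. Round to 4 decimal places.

m = -1.3918, c = 0.8387

With design matrix A, AᵀWA = [[373, 61]; [61, 13]] and AᵀWf = [-468, -74]ᵀ.
Eliminating c: 13·(row 1) − 61·(row 2) gives 1128·m = 13·(-468) − 61·(-74) = -1570, so m = -785/564.
Then c = ((-74) − 61·(-785/564))/13 = 473/564.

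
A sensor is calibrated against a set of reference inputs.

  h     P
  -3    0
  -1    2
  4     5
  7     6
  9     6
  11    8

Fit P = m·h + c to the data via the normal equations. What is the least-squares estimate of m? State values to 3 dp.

The normal equations are: 277·m + 27·c = 202;  27·m + 6·c = 27.
(Σh·h = 277, Σh = 27, Σ1 = 6, Σh·P = 202, ΣP = 27.)
Eliminating c: 6·(row 1) − 27·(row 2) gives 933·m = 6·202 − 27·27 = 483, so m = 161/311.
Then c = (27 − 27·(161/311))/6 = 675/311.

m = 0.518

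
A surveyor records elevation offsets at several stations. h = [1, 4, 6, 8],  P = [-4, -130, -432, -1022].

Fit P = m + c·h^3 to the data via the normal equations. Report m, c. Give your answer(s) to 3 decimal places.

Normal-equation sums: Σ1 = 4, Σh^3 = 793, Σh^3·h^3 = 312897.
Moment sums: ΣP = -1588, Σh^3·P = -624900.
Normal equations: [[4, 793]; [793, 312897]]·[m, c]ᵀ = [-1588, -624900]ᵀ.
det = 4·312897 − 793² = 622739.
m = ((-1588)·312897 − 793·(-624900))/622739 = -102672/47903; c = (4·(-624900) − 793·(-1588))/622739 = -1240316/622739.

m = -2.143, c = -1.992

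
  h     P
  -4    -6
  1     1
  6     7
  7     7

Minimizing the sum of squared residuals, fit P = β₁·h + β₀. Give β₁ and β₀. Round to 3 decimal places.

β₁ = 1.214, β₀ = -0.786

AᵀA·[β₁, β₀]ᵀ = AᵀP reads: 102·β₁ + 10·β₀ = 116;  10·β₁ + 4·β₀ = 9.
(Σh·h = 102, Σh = 10, Σ1 = 4, Σh·P = 116, ΣP = 9.)
Determinant 102·4 − 10² = 308.
β₁ = (116·4 − 10·9)/308 = 17/14; β₀ = (102·9 − 10·116)/308 = -11/14.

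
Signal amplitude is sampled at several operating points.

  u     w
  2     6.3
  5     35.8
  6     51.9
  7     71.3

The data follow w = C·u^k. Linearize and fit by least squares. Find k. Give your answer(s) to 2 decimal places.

k = 1.93

Linearized form: ln w = k·ln u + ln C. From the 4 transformed points,
Σln u = 6.0403, Σ(ln u)² = 10.0677, Σln w = 13.6347, Σln u·ln w = 22.4135.
Equations: 10.0677·k + 6.0403·ln C = 22.4135;  6.0403·k + 4·ln C = 13.6347.
Solving (det = 3.7862): k = 1.92722, ln C = 0.49845.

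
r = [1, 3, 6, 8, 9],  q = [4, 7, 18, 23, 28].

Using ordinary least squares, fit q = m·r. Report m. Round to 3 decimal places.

Forming AᵀA = [[191]] and Aᵀq = [569]ᵀ gives AᵀA·[m]ᵀ = Aᵀq.
Hence m = 569 / 191 ≈ 2.97906.

m = 2.979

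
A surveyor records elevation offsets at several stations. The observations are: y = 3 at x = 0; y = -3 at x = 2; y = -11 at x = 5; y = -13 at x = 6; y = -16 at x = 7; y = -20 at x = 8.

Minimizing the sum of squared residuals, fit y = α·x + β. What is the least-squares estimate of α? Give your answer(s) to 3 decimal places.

α = -2.768

From the data, Σx·x = 178, Σx = 28, Σ1 = 6.
Right-hand side: Σx·y = -411, Σy = -60.
So MᵀM·[α, β]ᵀ = Mᵀy: [[178, 28]; [28, 6]]·[α, β]ᵀ = [-411, -60]ᵀ.
Δ = 178·6 − 28² = 284.
α = ((-411)·6 − 28·(-60))/284 = -393/142; β = (178·(-60) − 28·(-411))/284 = 207/71.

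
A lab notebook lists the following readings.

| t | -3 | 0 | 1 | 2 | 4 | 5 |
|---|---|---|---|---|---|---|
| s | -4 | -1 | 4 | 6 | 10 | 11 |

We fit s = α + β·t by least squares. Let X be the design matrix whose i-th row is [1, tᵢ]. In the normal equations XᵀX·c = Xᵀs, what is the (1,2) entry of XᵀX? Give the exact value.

Row 1 ↔ basis 1, column 2 ↔ basis t, so (XᵀX)_{1,2} = Σᵢ t = (1)·(-3) + (1)·(0) + (1)·(1) + (1)·(2) + (1)·(4) + (1)·(5) = 9.

9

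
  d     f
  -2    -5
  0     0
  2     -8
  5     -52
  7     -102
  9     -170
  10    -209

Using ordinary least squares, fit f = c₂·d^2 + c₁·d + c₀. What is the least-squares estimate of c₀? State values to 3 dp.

The normal equations are: 19619·c₂ + 2197·c₁ + 263·c₀ = -41020;  2197·c₂ + 263·c₁ + 31·c₀ = -4600;  263·c₂ + 31·c₁ + 7·c₀ = -546.
(Σd^2·d^2 = 19619, Σd^2·d = 2197, Σd^2 = 263, Σd·d = 263, Σd = 31, Σ1 = 7, Σd^2·f = -41020, Σd·f = -4600, Σf = -546.)
Solving the 3×3 system (Gaussian elimination) gives c₂ = -569537/277473, c₁ = -139373/277473, c₀ = 124216/92491.

c₀ = 1.343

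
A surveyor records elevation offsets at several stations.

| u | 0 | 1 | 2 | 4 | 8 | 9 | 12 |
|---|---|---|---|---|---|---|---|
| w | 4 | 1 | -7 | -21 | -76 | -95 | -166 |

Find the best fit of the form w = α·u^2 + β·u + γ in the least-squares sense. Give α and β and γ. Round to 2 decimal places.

Sums needed: Σu^2·u^2 = 31666, Σu^2·u = 3042, Σu^2 = 310, Σu·u = 310, Σu = 36, Σ1 = 7.
And Σu^2·w = -36826, Σu·w = -3552, Σw = -360.
Normal equations: [[31666, 3042, 310]; [3042, 310, 36]; [310, 36, 7]]·[α, β, γ]ᵀ = [-36826, -3552, -360]ᵀ.
Row-reducing yields α = -254569/251544, β = -158115/83848, γ = 388355/125772.

α = -1.01, β = -1.89, γ = 3.09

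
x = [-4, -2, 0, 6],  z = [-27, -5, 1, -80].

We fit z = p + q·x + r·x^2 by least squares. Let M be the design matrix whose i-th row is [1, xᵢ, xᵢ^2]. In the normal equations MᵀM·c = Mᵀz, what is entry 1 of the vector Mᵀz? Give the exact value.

-111

Entry 1 ↔ basis 1, so (Mᵀz)_{1} = Σᵢ zᵢ = (1)·(-27) + (1)·(-5) + (1)·(1) + (1)·(-80) = -111.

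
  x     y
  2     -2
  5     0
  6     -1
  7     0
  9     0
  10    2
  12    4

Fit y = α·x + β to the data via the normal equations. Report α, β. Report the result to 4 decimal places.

Entries of AᵀA: Σx·x = 439, Σx = 51, Σ1 = 7.
Moment sums: Σx·y = 58, Σy = 3.
So AᵀA·[α, β]ᵀ = Aᵀy: [[439, 51]; [51, 7]]·[α, β]ᵀ = [58, 3]ᵀ.
Eliminating β: 7·(row 1) − 51·(row 2) gives 472·α = 7·58 − 51·3 = 253, so α = 253/472.
Then β = (3 − 51·(253/472))/7 = -1641/472.

α = 0.5360, β = -3.4767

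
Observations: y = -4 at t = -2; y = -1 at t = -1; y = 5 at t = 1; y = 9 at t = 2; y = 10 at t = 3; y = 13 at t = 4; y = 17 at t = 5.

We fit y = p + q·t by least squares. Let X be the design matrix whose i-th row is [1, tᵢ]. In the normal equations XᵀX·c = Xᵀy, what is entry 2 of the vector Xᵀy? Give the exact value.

199

Entry 2 ↔ basis t, so (Xᵀy)_{2} = Σᵢ (t)·yᵢ = (-2)·(-4) + (-1)·(-1) + (1)·(5) + (2)·(9) + (3)·(10) + (4)·(13) + (5)·(17) = 199.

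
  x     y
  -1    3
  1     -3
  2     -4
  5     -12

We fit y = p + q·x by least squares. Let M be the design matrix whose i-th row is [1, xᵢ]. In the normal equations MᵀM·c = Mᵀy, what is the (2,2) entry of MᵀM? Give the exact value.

Row 2 ↔ basis x, column 2 ↔ basis x, so (MᵀM)_{2,2} = Σᵢ (x)·(x) = (-1)·(-1) + (1)·(1) + (2)·(2) + (5)·(5) = 31.

31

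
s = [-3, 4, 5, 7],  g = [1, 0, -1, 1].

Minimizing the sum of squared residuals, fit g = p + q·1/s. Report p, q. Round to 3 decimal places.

Compute the Gram sums: Σ1 = 4, Σ1/s = 109/420, Σ1/s·1/s = 41281/176400.
Moment sums: Σg = 1, Σ1/s·g = -41/105.
So XᵀX·[p, q]ᵀ = Xᵀg: [[4, 109/420]; [109/420, 41281/176400]]·[p, q]ᵀ = [1, -41/105]ᵀ.
Δ = 4·(41281/176400) − (109/420)² = 17027/19600.
p = (1·(41281/176400) − (109/420)·(-41/105))/(17027/19600) = 6573/17027; q = (4·(-41/105) − (109/420)·1)/(17027/19600) = -35700/17027.

p = 0.386, q = -2.097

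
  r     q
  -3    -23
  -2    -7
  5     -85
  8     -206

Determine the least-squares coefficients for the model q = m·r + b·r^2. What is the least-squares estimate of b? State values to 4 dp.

b = -3.0032

Sums needed: Σr·r = 102, Σr·r^2 = 602, Σr^2·r^2 = 4818.
Moment sums: Σr·q = -1990, Σr^2·q = -15544.
Normal equations: [[102, 602]; [602, 4818]]·[m, b]ᵀ = [-1990, -15544]ᵀ.
Eliminating b: 4818·(row 1) − 602·(row 2) gives 129032·m = 4818·(-1990) − 602·(-15544) = -230332, so m = -57583/32258.
Then b = ((-15544) − 602·(-57583/32258))/4818 = -96877/32258.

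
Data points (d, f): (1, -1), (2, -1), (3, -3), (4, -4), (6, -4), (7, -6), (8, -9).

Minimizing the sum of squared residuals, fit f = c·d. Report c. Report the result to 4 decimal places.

Sums needed: Σd·d = 179.
Moment sums: Σd·f = -166.
So MᵀM·[c]ᵀ = Mᵀf: [[179]]·[c]ᵀ = [-166]ᵀ.
c = (-166)/179 = -0.927374.

c = -0.9274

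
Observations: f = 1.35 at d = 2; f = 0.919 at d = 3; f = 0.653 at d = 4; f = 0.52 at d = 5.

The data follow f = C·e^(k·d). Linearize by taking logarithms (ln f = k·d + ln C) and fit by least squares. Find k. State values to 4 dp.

With ln fᵢ as the transformed response and dᵢ as the regressor:
AᵀA = [[54.0000, 14.0000]; [14.0000, 4]], rhs = [-4.6275, -0.8645]ᵀ  (here Σd = 14.0000, Σ(d)² = 54.0000, Σln f = -0.8645, Σd·ln f = -4.6275).
Slope k = (n·Σd·ln f − Σd·Σln f)/(n·Σ(d)² − (Σd)²) = (4·-4.6275 − 14.0000·-0.8645)/20.0000 = -0.32038; ln C = (Σln f − k·Σd)/n = 0.90521.

k = -0.3204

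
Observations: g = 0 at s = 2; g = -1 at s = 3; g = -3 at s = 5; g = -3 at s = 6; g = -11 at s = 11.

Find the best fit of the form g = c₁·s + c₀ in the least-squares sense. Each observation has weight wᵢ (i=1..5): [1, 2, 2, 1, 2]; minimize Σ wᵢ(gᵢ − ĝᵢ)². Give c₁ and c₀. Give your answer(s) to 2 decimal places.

XᵀWX·[c₁, c₀]ᵀ = XᵀWg reads: 350·c₁ + 46·c₀ = -296;  46·c₁ + 8·c₀ = -33.
(Σwᵢ·s·s = 350, Σwᵢ·s = 46, Σwᵢ·1 = 8, Σwᵢ·s·g = -296, Σwᵢ·g = -33.)
det = 350·8 − 46² = 684.
c₁ = ((-296)·8 − 46·(-33))/684 = -425/342; c₀ = (350·(-33) − 46·(-296))/684 = 1033/342.

c₁ = -1.24, c₀ = 3.02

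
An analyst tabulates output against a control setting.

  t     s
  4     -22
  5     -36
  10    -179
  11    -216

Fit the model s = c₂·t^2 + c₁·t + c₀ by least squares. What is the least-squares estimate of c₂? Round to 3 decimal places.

The normal equations are: 25522·c₂ + 2520·c₁ + 262·c₀ = -45288;  2520·c₂ + 262·c₁ + 30·c₀ = -4434;  262·c₂ + 30·c₁ + 4·c₀ = -453.
Inverting the 3×3 Gram matrix, [c₂, c₁, c₀]ᵀ = [-23/12, 109/148, 3005/444]ᵀ.

c₂ = -1.917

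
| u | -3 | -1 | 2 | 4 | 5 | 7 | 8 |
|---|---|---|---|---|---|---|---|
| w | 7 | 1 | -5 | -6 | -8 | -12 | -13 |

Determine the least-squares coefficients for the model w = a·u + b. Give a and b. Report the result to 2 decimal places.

a = -1.73, b = 0.29

Sums needed: Σu·u = 168, Σu = 22, Σ1 = 7.
Right-hand side: Σu·w = -284, Σw = -36.
Eliminating b: 7·(row 1) − 22·(row 2) gives 692·a = 7·(-284) − 22·(-36) = -1196, so a = -299/173.
Then b = ((-36) − 22·(-299/173))/7 = 50/173.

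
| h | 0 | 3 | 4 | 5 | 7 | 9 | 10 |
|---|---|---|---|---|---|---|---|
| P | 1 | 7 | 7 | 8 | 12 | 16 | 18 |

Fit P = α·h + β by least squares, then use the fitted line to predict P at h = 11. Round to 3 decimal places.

Normal-equation sums: Σh·h = 280, Σh = 38, Σ1 = 7.
Moment sums: Σh·P = 497, ΣP = 69.
Normal equations: [[280, 38]; [38, 7]]·[α, β]ᵀ = [497, 69]ᵀ.
Eliminating β: 7·(row 1) − 38·(row 2) gives 516·α = 7·497 − 38·69 = 857, so α = 857/516.
Then β = (69 − 38·(857/516))/7 = 217/258.
At h = 11: P̂ = (857/516)·(11) + (217/258)·(1) = 3287/172.

P̂ = 19.110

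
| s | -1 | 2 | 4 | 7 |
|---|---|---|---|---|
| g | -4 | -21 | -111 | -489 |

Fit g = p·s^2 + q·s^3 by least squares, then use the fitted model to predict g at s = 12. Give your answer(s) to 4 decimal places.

ĝ = -2154.7072

The normal system MᵀM·[p, q]ᵀ = Mᵀg is [[2674, 17862]; [17862, 121810]]·[p, q]ᵀ = [-25825, -174995]ᵀ.
Determinant 2674·121810 − 17862² = 6668896.
p = ((-25825)·121810 − 17862·(-174995))/6668896 = -48035/16031; q = (2674·(-174995) − 17862·(-25825))/6668896 = -415655/416806.
At s = 12: ĝ = (-48035/16031)·(144) + (-415655/416806)·(1728) = -449047440/208403.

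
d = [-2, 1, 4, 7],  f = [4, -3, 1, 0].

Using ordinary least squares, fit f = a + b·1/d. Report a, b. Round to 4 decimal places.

a = 1.5232, b = -4.5840

With design matrix A, AᵀA = [[4, 25/28]; [25/28, 1045/784]] and Aᵀf = [2, -19/4]ᵀ.
Eliminating b: (1045/784)·(row 1) − (25/28)·(row 2) gives (3555/784)·a = (1045/784)·2 − (25/28)·(-19/4) = 5415/784, so a = 361/237.
Then b = ((-19/4) − (25/28)·(361/237))/(1045/784) = -5432/1185.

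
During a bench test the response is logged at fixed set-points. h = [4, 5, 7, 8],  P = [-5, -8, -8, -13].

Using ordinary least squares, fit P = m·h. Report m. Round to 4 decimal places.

Setting ∂/∂m … = 0 gives: 154·m = -220.
m = (-220)/154 = -1.42857.

m = -1.4286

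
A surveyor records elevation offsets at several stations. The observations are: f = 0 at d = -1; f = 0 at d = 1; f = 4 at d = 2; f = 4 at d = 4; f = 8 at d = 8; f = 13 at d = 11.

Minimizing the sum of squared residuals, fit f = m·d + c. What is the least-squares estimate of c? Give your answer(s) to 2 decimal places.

c = 0.37

Sums needed: Σd·d = 207, Σd = 25, Σ1 = 6.
Moment sums: Σd·f = 231, Σf = 29.
Eliminating c: 6·(row 1) − 25·(row 2) gives 617·m = 6·231 − 25·29 = 661, so m = 661/617.
Then c = (29 − 25·(661/617))/6 = 228/617.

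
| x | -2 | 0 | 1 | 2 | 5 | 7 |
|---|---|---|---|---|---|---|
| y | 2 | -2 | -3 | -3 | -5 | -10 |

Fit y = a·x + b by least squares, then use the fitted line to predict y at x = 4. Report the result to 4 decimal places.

From the data, Σx·x = 83, Σx = 13, Σ1 = 6.
Moment sums: Σx·y = -108, Σy = -21.
Normal equations: [[83, 13]; [13, 6]]·[a, b]ᵀ = [-108, -21]ᵀ.
Δ = 83·6 − 13² = 329.
a = ((-108)·6 − 13·(-21))/329 = -375/329; b = (83·(-21) − 13·(-108))/329 = -339/329.
At x = 4: ŷ = (-375/329)·(4) + (-339/329)·(1) = -1839/329.

ŷ = -5.5897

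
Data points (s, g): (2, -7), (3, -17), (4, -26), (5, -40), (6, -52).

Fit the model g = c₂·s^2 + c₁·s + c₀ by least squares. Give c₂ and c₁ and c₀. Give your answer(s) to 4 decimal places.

c₂ = -0.6429, c₁ = -6.1571, c₀ = 7.8000

With design matrix A, AᵀA = [[2274, 440, 90]; [440, 90, 20]; [90, 20, 5]] and Aᵀg = [-3469, -681, -142]ᵀ.
Solving the 3×3 system (Gaussian elimination) gives c₂ = -9/14, c₁ = -431/70, c₀ = 39/5.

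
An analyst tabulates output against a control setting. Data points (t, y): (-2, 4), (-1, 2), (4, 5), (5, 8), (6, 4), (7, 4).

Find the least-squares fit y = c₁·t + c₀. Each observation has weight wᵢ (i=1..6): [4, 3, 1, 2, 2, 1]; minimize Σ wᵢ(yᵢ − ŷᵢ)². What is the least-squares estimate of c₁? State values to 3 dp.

c₁ = 0.266

Forming MᵀWM = [[206, 22]; [22, 13]] and MᵀWy = [138, 55]ᵀ gives MᵀWM·[c₁, c₀]ᵀ = MᵀWy.
det = 206·13 − 22² = 2194.
c₁ = (138·13 − 22·55)/2194 = 292/1097; c₀ = (206·55 − 22·138)/2194 = 4147/1097.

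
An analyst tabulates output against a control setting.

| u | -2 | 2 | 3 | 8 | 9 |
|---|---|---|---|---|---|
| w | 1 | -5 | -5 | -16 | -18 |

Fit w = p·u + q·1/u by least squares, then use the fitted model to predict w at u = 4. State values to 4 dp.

With design matrix A, AᵀA = [[162, 5]; [5, 3313/5184]] and Aᵀw = [-317, -26/3]ᵀ.
Δ = 162·(3313/5184) − 5² = 2513/32.
p = ((-317)·(3313/5184) − 5·(-26/3))/(2513/32) = -825581/407106; q = (162·(-26/3) − 5·(-317))/(2513/32) = 5792/2513.
At u = 4: ŵ = (-825581/407106)·(4) + (5792/2513)·(1/4) = -1533874/203553.

ŵ = -7.5355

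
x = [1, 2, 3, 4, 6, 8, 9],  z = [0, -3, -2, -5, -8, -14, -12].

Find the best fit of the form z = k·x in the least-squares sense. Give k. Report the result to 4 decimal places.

k = -1.4218

Normal-equation sums: Σx·x = 211.
Moment sums: Σx·z = -300.
So AᵀA·[k]ᵀ = Aᵀz: [[211]]·[k]ᵀ = [-300]ᵀ.
k = (-300)/211 = -1.4218.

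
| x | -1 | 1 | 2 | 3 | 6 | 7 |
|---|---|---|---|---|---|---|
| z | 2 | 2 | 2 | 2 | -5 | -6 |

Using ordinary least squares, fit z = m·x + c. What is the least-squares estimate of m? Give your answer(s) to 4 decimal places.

m = -1.1522

The normal system MᵀM·[m, c]ᵀ = Mᵀz is [[100, 18]; [18, 6]]·[m, c]ᵀ = [-62, -3]ᵀ.
det = 100·6 − 18² = 276.
m = ((-62)·6 − 18·(-3))/276 = -53/46; c = (100·(-3) − 18·(-62))/276 = 68/23.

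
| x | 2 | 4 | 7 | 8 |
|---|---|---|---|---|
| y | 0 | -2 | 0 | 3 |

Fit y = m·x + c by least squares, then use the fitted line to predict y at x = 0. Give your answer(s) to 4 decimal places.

Setting ∂/∂m … = 0 gives: 133·m + 21·c = 16;  21·m + 4·c = 1.
(Σx·x = 133, Σx = 21, Σ1 = 4, Σx·y = 16, Σy = 1.)
Δ = 133·4 − 21² = 91.
m = (16·4 − 21·1)/91 = 43/91; c = (133·1 − 21·16)/91 = -29/13.
At x = 0: ŷ = (43/91)·(0) + (-29/13)·(1) = -29/13.

ŷ = -2.2308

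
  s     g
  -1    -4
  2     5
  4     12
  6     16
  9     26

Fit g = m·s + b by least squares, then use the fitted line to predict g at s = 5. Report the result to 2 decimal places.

Compute the Gram sums: Σs·s = 138, Σs = 20, Σ1 = 5.
Right-hand side: Σs·g = 392, Σg = 55.
det = 138·5 − 20² = 290.
m = (392·5 − 20·55)/290 = 86/29; b = (138·55 − 20·392)/290 = -25/29.
At s = 5: ĝ = (86/29)·(5) + (-25/29)·(1) = 405/29.

ĝ = 13.97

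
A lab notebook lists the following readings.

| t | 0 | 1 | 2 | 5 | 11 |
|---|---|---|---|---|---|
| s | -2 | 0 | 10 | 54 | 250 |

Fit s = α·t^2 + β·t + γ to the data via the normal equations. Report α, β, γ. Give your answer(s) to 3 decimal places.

α = 1.934, β = 1.657, γ = -2.312

Sums needed: Σt^2·t^2 = 15283, Σt^2·t = 1465, Σt^2 = 151, Σt·t = 151, Σt = 19, Σ1 = 5.
Right-hand side: Σt^2·s = 31640, Σt·s = 3040, Σs = 312.
Solving the 3×3 system (Gaussian elimination) gives α = 122632/63399, β = 105044/63399, γ = -48852/21133.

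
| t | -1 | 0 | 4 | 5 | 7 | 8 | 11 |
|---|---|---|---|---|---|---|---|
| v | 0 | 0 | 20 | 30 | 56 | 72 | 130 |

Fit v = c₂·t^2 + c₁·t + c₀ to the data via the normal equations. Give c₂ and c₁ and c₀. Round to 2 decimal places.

Setting ∂/∂c₂ … = 0 gives: 22020·c₂ + 2374·c₁ + 276·c₀ = 24152;  2374·c₂ + 276·c₁ + 34·c₀ = 2628;  276·c₂ + 34·c₁ + 7·c₀ = 308.
Inverting the 3×3 Gram matrix, [c₂, c₁, c₀]ᵀ = [282330/291761, 347344/291761, 18516/291761]ᵀ.

c₂ = 0.97, c₁ = 1.19, c₀ = 0.06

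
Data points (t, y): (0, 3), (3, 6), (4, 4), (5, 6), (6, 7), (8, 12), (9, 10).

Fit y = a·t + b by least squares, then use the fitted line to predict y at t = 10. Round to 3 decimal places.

Forming AᵀA = [[231, 35]; [35, 7]] and Aᵀy = [292, 48]ᵀ gives AᵀA·[a, b]ᵀ = Aᵀy.
det = 231·7 − 35² = 392.
a = (292·7 − 35·48)/392 = 13/14; b = (231·48 − 35·292)/392 = 31/14.
At t = 10: ŷ = (13/14)·(10) + (31/14)·(1) = 23/2.

ŷ = 11.500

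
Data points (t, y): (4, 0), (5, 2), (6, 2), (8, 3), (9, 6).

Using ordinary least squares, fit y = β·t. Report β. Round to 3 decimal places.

From the data, Σt·t = 222.
For Xᵀy: Σt·y = 100.
Normal equations: [[222]]·[β]ᵀ = [100]ᵀ.
Hence β = 100 / 222 ≈ 0.45045.

β = 0.450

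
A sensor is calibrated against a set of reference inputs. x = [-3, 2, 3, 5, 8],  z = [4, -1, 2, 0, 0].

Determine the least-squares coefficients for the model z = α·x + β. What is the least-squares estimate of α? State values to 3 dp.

α = -0.348

AᵀA·[α, β]ᵀ = Aᵀz reads: 111·α + 15·β = -8;  15·α + 5·β = 5.
Determinant 111·5 − 15² = 330.
α = ((-8)·5 − 15·5)/330 = -23/66; β = (111·5 − 15·(-8))/330 = 45/22.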